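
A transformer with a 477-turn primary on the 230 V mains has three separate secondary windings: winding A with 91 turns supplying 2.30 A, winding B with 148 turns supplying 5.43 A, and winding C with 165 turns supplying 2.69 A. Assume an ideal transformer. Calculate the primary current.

V_A = 230 × 91/477 = 43.878 V; V_B = 230 × 148/477 = 71.363 V; V_C = 230 × 165/477 = 79.560 V.
P_out = V_A I_A + V_B I_B + V_C I_C = 43.878×2.30 + 71.363×5.43 + 79.560×2.69 = 100.92 + 387.50 + 214.02 = 702.44 W.
Ideal ⇒ P_in = P_out, so I_p = P_out/V_p = 702.44/230 = 3.05 A.

I_p ≈ 3.05 A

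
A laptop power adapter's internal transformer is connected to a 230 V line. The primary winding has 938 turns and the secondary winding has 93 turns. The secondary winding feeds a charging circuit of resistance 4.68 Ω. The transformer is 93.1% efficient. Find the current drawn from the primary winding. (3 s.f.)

I_p ≈ 0.519 A

V_s = 230 × 93/938 = 22.804 V.
I_s = V_s/R = 22.804/4.68 = 4.8726 A.
P_out = V_s I_s = 22.804 × 4.8726 = 111.11 W.
P_in = P_out/η = 111.11/0.931 = 119.35 W.
I_p = P_in/V_p = 119.35/230 = 0.519 A.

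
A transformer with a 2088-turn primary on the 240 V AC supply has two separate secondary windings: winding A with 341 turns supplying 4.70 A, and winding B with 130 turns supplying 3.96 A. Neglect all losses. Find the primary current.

V_A = 240 × 341/2088 = 39.195 V; V_B = 240 × 130/2088 = 14.943 V.
P_out = V_A I_A + V_B I_B = 39.195×4.70 + 14.943×3.96 = 184.22 + 59.172 = 243.39 W.
Ideal ⇒ P_in = P_out, so I_p = P_out/V_p = 243.39/240 = 1.01 A.

I_p ≈ 1.01 A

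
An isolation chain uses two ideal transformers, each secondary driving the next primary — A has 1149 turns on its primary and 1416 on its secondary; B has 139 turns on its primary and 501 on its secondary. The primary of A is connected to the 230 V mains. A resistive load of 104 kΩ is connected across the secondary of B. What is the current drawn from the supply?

After A: V = 230.00 × 1416/1149 = 283.45 V.
After B: V = 283.45 × 501/139 = 1021.6 V.
I_load = 1021.6/104000 = 0.0098234 A, so P_out = 1021.6 × 0.0098234 = 10.036 W.
All ideal ⇒ P_in = P_out, so I_supply = 10.036/230 = 0.0436 A.

I_supply ≈ 0.0436 A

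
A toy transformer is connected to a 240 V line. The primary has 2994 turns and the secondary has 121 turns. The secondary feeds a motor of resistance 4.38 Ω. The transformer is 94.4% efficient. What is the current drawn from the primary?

V_s = 240 × 121/2994 = 9.6994 V.
I_s = V_s/R = 9.6994/4.38 = 2.2145 A.
P_out = V_s I_s = 9.6994 × 2.2145 = 21.479 W.
P_in = P_out/η = 21.479/0.944 = 22.753 W.
I_p = P_in/V_p = 22.753/240 = 0.0948 A.

I_p ≈ 0.0948 A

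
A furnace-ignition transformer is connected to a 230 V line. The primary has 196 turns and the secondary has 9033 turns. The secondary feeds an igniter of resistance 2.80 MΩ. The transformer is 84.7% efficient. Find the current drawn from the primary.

I_p ≈ 0.206 A

V_s = 230 × 9033/196 = 10600 V.
I_s = V_s/R = 10600/(2.80×10^6) = 0.0037857 A.
P_out = V_s I_s = 10600 × 0.0037857 = 40.128 W.
P_in = P_out/η = 40.128/0.847 = 47.377 W.
I_p = P_in/V_p = 47.377/230 = 0.206 A.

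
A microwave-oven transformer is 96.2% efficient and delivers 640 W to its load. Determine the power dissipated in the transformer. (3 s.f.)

P_loss ≈ 25.3 W

P_in = P_out/η = 640/0.962 = 665.281 W.
P_loss = P_in − P_out = 665.281 − 640 = 25.3 W.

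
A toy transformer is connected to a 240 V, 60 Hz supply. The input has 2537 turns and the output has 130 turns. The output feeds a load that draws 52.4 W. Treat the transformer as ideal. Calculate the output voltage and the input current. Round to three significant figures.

V_out = V_in × N_out/N_in = 240 × 130/2537 = 12.298 V.
I_out = P/V_out = 52.4/12.298 = 4.2609 A.
I_in = I_out × N_out/N_in = 4.2609 × 130/2537 = 0.218 A.

V_out ≈ 12.3 V, I_in ≈ 0.218 A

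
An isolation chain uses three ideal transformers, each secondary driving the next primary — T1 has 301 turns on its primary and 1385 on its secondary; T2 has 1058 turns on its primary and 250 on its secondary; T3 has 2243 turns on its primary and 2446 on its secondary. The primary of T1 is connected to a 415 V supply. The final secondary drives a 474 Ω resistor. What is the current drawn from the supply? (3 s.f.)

After T1: V = 415.00 × 1385/301 = 1909.6 V.
After T2: V = 1909.6 × 250/1058 = 451.22 V.
After T3: V = 451.22 × 2446/2243 = 492.05 V.
I_load = 492.05/474 = 1.0381 A, so P_out = 492.05 × 1.0381 = 510.80 W.
All ideal ⇒ P_in = P_out, so I_supply = 510.80/415 = 1.23 A.

I_supply ≈ 1.23 A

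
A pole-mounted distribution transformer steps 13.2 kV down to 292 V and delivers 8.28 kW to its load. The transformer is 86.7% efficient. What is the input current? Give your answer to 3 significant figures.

I_in ≈ 0.723 A

P_in = P_out/η = 8280/0.867 = 9550.2 W.
I_in = P_in/V_in = 9550.2/13200 = 0.723 A.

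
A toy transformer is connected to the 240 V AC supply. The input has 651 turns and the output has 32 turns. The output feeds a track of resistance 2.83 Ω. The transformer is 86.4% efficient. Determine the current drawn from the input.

I_in ≈ 0.237 A

V_out = 240 × 32/651 = 11.797 V.
I_out = V_out/R = 11.797/2.83 = 4.1686 A.
P_out = V_out I_out = 11.797 × 4.1686 = 49.178 W.
P_in = P_out/η = 49.178/0.864 = 56.919 W.
I_in = P_in/V_in = 56.919/240 = 0.237 A.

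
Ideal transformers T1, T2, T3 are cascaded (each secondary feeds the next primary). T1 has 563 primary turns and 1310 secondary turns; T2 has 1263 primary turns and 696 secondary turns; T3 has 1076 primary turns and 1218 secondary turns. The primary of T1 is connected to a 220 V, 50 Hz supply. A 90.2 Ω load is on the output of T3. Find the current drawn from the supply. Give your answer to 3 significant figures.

Secondary of T1: V = 220.00 × 1310/563 = 511.90 V.
Secondary of T2: V = 511.90 × 696/1263 = 282.09 V.
Secondary of T3: V = 282.09 × 1218/1076 = 319.32 V.
I_load = 319.32/90.2 = 3.5401 A, so P_out = 319.32 × 3.5401 = 1130.4 W.
All ideal ⇒ P_in = P_out, so I_supply = 1130.4/220 = 5.14 A.

I_supply ≈ 5.14 A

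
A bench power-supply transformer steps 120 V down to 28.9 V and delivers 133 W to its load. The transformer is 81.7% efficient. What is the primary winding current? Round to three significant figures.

I_p ≈ 1.36 A

P_in = P_out/η = 133/0.817 = 162.79 W.
I_p = P_in/V_p = 162.79/120 = 1.36 A.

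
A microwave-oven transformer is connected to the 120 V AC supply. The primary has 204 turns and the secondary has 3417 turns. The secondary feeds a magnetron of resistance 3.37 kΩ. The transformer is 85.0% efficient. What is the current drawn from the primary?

I_p ≈ 11.8 A

V_s = 120 × 3417/204 = 2010.0 V.
I_s = V_s/R = 2010.0/3370 = 0.59644 A.
P_out = V_s I_s = 2010.0 × 0.59644 = 1198.8 W.
P_in = P_out/η = 1198.8/0.850 = 1410.4 W.
I_p = P_in/V_p = 1410.4/120 = 11.8 A.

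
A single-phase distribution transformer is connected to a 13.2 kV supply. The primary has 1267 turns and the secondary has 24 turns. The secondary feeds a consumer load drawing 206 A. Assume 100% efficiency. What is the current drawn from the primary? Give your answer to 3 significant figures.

For an ideal transformer I_p N_p = I_s N_s, so I_p = 206 × 24/1267 = 3.90 A.

I_p ≈ 3.90 A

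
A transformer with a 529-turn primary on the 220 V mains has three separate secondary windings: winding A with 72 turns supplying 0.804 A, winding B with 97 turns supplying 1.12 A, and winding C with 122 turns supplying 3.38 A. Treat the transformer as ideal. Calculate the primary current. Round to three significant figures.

V_A = 220 × 72/529 = 29.943 V; V_B = 220 × 97/529 = 40.340 V; V_C = 220 × 122/529 = 50.737 V.
P_out = V_A I_A + V_B I_B + V_C I_C = 29.943×0.804 + 40.340×1.12 + 50.737×3.38 = 24.074 + 45.181 + 171.49 = 240.75 W.
Ideal ⇒ P_in = P_out, so I_p = P_out/V_p = 240.75/220 = 1.09 A.

I_p ≈ 1.09 A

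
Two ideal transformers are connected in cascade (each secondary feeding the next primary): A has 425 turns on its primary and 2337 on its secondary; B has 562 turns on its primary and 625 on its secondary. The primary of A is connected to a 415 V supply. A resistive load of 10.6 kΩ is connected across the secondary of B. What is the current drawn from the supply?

Secondary of A: V = 415.00 × 2337/425 = 2282.0 V.
Secondary of B: V = 2282.0 × 625/562 = 2537.8 V.
I_load = 2537.8/10600 = 0.23942 A, so P_out = 2537.8 × 0.23942 = 607.60 W.
All ideal ⇒ P_in = P_out, so I_supply = 607.60/415 = 1.46 A.

I_supply ≈ 1.46 A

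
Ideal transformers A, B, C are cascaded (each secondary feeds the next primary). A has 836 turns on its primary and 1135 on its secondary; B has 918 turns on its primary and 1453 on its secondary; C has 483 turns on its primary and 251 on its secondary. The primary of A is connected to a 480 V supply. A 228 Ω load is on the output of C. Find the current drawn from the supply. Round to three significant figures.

I_supply ≈ 2.63 A

Secondary of A: V = 480.00 × 1135/836 = 651.67 V.
Secondary of B: V = 651.67 × 1453/918 = 1031.5 V.
Secondary of C: V = 1031.5 × 251/483 = 536.02 V.
I_load = 536.02/228 = 2.3510 A, so P_out = 536.02 × 2.3510 = 1260.2 W.
All ideal ⇒ P_in = P_out, so I_supply = 1260.2/480 = 2.63 A.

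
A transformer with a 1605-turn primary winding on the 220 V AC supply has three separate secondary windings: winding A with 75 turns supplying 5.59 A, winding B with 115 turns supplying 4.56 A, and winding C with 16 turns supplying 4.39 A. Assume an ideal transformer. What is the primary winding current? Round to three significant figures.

V_A = 220 × 75/1605 = 10.280 V; V_B = 220 × 115/1605 = 15.763 V; V_C = 220 × 16/1605 = 2.1931 V.
P_out = V_A I_A + V_B I_B + V_C I_C = 10.280×5.59 + 15.763×4.56 + 2.1931×4.39 = 57.467 + 71.880 + 9.6279 = 138.98 W.
Ideal ⇒ P_in = P_out, so I_p = P_out/V_p = 138.98/220 = 0.632 A.

I_p ≈ 0.632 A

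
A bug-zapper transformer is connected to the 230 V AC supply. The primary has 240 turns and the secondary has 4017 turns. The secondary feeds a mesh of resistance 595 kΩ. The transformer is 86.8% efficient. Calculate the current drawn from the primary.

V_s = 230 × 4017/240 = 3849.6 V.
I_s = V_s/R = 3849.6/595000 = 0.0064700 A.
P_out = V_s I_s = 3849.6 × 0.0064700 = 24.907 W.
P_in = P_out/η = 24.907/0.868 = 28.695 W.
I_p = P_in/V_p = 28.695/230 = 0.125 A.

I_p ≈ 0.125 A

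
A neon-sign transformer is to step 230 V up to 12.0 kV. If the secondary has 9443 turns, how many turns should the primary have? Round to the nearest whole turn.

N_p/N_s = V_p/V_s, so N_p = 9443 × 230/12000 = 181.0 ≈ 181 turns.

N_p = 181 turns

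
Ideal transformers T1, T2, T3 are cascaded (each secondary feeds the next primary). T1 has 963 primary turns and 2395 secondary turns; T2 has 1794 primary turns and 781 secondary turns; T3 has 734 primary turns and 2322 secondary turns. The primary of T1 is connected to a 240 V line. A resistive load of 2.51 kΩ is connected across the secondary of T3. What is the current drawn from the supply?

I_supply ≈ 1.12 A

After T1: V = 240.00 × 2395/963 = 596.88 V.
After T2: V = 596.88 × 781/1794 = 259.85 V.
After T3: V = 259.85 × 2322/734 = 822.03 V.
I_load = 822.03/2510 = 0.32750 A, so P_out = 822.03 × 0.32750 = 269.21 W.
All ideal ⇒ P_in = P_out, so I_supply = 269.21/240 = 1.12 A.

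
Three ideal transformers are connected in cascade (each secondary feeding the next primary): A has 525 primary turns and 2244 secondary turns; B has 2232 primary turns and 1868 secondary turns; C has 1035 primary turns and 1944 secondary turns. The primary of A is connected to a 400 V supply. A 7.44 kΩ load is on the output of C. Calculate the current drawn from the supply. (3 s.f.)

I_supply ≈ 2.43 A

Secondary of A: V = 400.00 × 2244/525 = 1709.7 V.
Secondary of B: V = 1709.7 × 1868/2232 = 1430.9 V.
Secondary of C: V = 1430.9 × 1944/1035 = 2687.6 V.
I_load = 2687.6/7440 = 0.36123 A, so P_out = 2687.6 × 0.36123 = 970.85 W.
All ideal ⇒ P_in = P_out, so I_supply = 970.85/400 = 2.43 A.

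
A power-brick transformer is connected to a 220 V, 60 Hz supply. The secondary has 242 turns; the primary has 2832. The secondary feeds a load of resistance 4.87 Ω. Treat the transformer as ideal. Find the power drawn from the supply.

P ≈ 72.6 W

V_s = V_p × N_s/N_p = 220 × 242/2832 = 18.799 V.
I_s = V_s/R = 18.799/4.87 = 3.8603 A.
I_p = I_s × N_s/N_p = 3.8603 × 242/2832 = 0.32987 A.
P = V_p I_p = 220 × 0.32987 = 72.6 W.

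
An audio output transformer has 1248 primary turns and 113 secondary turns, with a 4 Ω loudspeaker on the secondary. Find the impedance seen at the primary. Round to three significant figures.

Z_p ≈ 488 Ω

Z_p = (N_p/N_s)² × Z_s = (1248/113)² × 4 = 488 Ω.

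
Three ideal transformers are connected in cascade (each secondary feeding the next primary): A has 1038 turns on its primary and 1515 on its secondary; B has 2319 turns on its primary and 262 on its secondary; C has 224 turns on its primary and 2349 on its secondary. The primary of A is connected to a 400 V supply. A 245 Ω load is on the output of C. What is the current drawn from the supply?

After A: V = 400.00 × 1515/1038 = 583.82 V.
After B: V = 583.82 × 262/2319 = 65.959 V.
After C: V = 65.959 × 2349/224 = 691.69 V.
I_load = 691.69/245 = 2.8232 A, so P_out = 691.69 × 2.8232 = 1952.8 W.
All ideal ⇒ P_in = P_out, so I_supply = 1952.8/400 = 4.88 A.

I_supply ≈ 4.88 A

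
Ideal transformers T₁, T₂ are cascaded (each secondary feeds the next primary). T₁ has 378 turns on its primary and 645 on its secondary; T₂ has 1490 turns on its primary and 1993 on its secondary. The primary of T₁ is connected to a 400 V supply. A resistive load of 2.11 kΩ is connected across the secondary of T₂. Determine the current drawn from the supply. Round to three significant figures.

I_supply ≈ 0.988 A

After T₁: V = 400.00 × 645/378 = 682.54 V.
After T₂: V = 682.54 × 1993/1490 = 912.95 V.
I_load = 912.95/2110 = 0.43268 A, so P_out = 912.95 × 0.43268 = 395.02 W.
All ideal ⇒ P_in = P_out, so I_supply = 395.02/400 = 0.988 A.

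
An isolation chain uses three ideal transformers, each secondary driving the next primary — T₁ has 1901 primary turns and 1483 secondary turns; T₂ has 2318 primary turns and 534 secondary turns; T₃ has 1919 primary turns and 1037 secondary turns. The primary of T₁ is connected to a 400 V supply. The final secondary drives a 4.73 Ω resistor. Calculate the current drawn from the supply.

Secondary of T₁: V = 400.00 × 1483/1901 = 312.05 V.
Secondary of T₂: V = 312.05 × 534/2318 = 71.886 V.
Secondary of T₃: V = 71.886 × 1037/1919 = 38.846 V.
I_load = 38.846/4.73 = 8.2128 A, so P_out = 38.846 × 8.2128 = 319.04 W.
All ideal ⇒ P_in = P_out, so I_supply = 319.04/400 = 0.798 A.

I_supply ≈ 0.798 A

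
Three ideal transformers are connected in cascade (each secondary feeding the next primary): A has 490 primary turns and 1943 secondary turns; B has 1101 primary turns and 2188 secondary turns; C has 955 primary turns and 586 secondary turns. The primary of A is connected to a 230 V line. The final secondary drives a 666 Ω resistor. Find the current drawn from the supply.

I_supply ≈ 8.07 A

After A: V = 230.00 × 1943/490 = 912.02 V.
After B: V = 912.02 × 2188/1101 = 1812.4 V.
After C: V = 1812.4 × 586/955 = 1112.1 V.
I_load = 1112.1/666 = 1.6699 A, so P_out = 1112.1 × 1.6699 = 1857.1 W.
All ideal ⇒ P_in = P_out, so I_supply = 1857.1/230 = 8.07 A.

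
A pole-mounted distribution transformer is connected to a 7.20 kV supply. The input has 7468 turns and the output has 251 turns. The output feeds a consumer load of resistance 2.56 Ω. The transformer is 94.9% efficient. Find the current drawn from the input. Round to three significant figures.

V_out = 7200 × 251/7468 = 241.99 V.
I_out = V_out/R = 241.99/2.56 = 94.528 A.
P_out = V_out I_out = 241.99 × 94.528 = 22875 W.
P_in = P_out/η = 22875/0.949 = 24104 W.
I_in = P_in/V_in = 24104/7200 = 3.35 A.

I_in ≈ 3.35 A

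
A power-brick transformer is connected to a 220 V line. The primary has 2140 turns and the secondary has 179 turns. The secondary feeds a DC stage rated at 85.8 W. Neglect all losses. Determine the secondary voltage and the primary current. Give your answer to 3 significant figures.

V_s = V_p × N_s/N_p = 220 × 179/2140 = 18.402 V.
I_s = P/V_s = 85.8/18.402 = 4.6626 A.
I_p = I_s × N_s/N_p = 4.6626 × 179/2140 = 0.390 A.

V_s ≈ 18.4 V, I_p ≈ 0.390 A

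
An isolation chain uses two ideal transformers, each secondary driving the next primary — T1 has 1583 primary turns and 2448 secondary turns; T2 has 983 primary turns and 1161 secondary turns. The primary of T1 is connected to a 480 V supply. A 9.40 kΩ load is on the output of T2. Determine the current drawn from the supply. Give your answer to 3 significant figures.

After T1: V = 480.00 × 2448/1583 = 742.29 V.
After T2: V = 742.29 × 1161/983 = 876.70 V.
I_load = 876.70/9400 = 0.093266 A, so P_out = 876.70 × 0.093266 = 81.766 W.
All ideal ⇒ P_in = P_out, so I_supply = 81.766/480 = 0.170 A.

I_supply ≈ 0.170 A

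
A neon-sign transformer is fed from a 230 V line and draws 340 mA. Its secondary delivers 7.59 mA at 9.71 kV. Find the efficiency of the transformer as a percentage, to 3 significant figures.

P_in = 230 × 0.340 = 78.2000 W.
P_out = 9710 × 0.00759 = 73.6989 W.
η = P_out/P_in = 73.6989/78.2000 = 0.942.

η ≈ 94.2%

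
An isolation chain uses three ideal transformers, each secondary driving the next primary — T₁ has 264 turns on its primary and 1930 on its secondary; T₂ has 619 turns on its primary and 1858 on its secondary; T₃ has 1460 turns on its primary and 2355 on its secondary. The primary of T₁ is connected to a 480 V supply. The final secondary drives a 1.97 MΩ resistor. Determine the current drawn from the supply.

After T₁: V = 480.00 × 1930/264 = 3509.1 V.
After T₂: V = 3509.1 × 1858/619 = 10533 V.
After T₃: V = 10533 × 2355/1460 = 16990 V.
I_load = 16990/(1.97×10^6) = 0.0086243 A, so P_out = 16990 × 0.0086243 = 146.52 W.
All ideal ⇒ P_in = P_out, so I_supply = 146.52/480 = 0.305 A.

I_supply ≈ 0.305 A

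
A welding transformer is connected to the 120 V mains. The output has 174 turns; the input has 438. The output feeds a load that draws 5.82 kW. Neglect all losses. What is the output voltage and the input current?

V_out = V_in × N_out/N_in = 120 × 174/438 = 47.671 V.
I_out = P/V_out = 5820/47.671 = 122.09 A.
I_in = I_out × N_out/N_in = 122.09 × 174/438 = 48.5 A.

V_out ≈ 47.7 V, I_in ≈ 48.5 A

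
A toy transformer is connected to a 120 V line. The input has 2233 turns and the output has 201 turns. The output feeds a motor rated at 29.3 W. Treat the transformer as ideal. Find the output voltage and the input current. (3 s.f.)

V_out ≈ 10.8 V, I_in ≈ 0.244 A

V_out = V_in × N_out/N_in = 120 × 201/2233 = 10.802 V.
I_out = P/V_out = 29.3/10.802 = 2.7126 A.
I_in = I_out × N_out/N_in = 2.7126 × 201/2233 = 0.244 A.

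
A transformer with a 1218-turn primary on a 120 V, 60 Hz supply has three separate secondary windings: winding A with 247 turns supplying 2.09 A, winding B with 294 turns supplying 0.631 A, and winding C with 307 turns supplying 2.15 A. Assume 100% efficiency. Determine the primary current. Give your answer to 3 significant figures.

I_p ≈ 1.12 A

V_A = 120 × 247/1218 = 24.335 V; V_B = 120 × 294/1218 = 28.966 V; V_C = 120 × 307/1218 = 30.246 V.
P_out = V_A I_A + V_B I_B + V_C I_C = 24.335×2.09 + 28.966×0.631 + 30.246×2.15 = 50.860 + 18.277 + 65.030 = 134.17 W.
Ideal ⇒ P_in = P_out, so I_p = P_out/V_p = 134.17/120 = 1.12 A.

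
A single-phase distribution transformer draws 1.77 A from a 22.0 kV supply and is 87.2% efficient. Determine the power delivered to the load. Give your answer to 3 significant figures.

P_out ≈ 34000 W

P_in = V_in I_in = 22000 × 1.77 = 38940 W.
P_out = η P_in = 0.872 × 38940 = 34000 W.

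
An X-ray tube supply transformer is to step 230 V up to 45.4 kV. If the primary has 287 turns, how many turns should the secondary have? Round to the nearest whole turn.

N_s/N_p = V_s/V_p, so N_s = 287 × 45400/230 = 56651.3 ≈ 56651 turns.

N_s = 56651 turns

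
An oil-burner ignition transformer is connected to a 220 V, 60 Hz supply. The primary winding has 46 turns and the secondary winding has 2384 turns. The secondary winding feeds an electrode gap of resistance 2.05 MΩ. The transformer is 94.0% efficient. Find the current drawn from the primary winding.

I_p ≈ 0.307 A

V_s = 220 × 2384/46 = 11402 V.
I_s = V_s/R = 11402/(2.05×10^6) = 0.0055618 A.
P_out = V_s I_s = 11402 × 0.0055618 = 63.414 W.
P_in = P_out/η = 63.414/0.940 = 67.462 W.
I_p = P_in/V_p = 67.462/220 = 0.307 A.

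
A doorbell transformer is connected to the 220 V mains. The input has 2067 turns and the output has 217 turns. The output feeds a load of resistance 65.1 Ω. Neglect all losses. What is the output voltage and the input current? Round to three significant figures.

V_out ≈ 23.1 V, I_in ≈ 0.0372 A

V_out = V_in × N_out/N_in = 220 × 217/2067 = 23.096 V.
I_out = V_out/R = 23.096/65.1 = 0.35478 A.
I_in = I_out × N_out/N_in = 0.35478 × 217/2067 = 0.0372 A.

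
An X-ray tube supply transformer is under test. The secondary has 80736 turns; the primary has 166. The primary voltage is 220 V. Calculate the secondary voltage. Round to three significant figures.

V_s ≈ 107000 V

V_s/V_p = N_s/N_p, so V_s = 220 × 80736/166 = 107000 V.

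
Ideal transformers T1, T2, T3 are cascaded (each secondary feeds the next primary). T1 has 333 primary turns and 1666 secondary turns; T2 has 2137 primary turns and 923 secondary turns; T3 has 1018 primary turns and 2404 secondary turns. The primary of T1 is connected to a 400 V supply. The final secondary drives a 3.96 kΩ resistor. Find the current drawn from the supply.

After T1: V = 400.00 × 1666/333 = 2001.2 V.
After T2: V = 2001.2 × 923/2137 = 864.35 V.
After T3: V = 864.35 × 2404/1018 = 2041.1 V.
I_load = 2041.1/3960 = 0.51544 A, so P_out = 2041.1 × 0.51544 = 1052.1 W.
All ideal ⇒ P_in = P_out, so I_supply = 1052.1/400 = 2.63 A.

I_supply ≈ 2.63 A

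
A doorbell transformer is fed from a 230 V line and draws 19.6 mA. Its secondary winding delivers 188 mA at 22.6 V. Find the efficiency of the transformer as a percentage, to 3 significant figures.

P_in = 230 × 0.0196 = 4.50800 W.
P_out = 22.6 × 0.188 = 4.24880 W.
η = P_out/P_in = 4.24880/4.50800 = 0.943.

η ≈ 94.3%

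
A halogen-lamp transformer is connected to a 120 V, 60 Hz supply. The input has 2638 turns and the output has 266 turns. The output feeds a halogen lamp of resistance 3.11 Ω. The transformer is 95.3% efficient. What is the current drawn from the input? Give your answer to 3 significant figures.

V_out = 120 × 266/2638 = 12.100 V.
I_out = V_out/R = 12.100/3.11 = 3.8907 A.
P_out = V_out I_out = 12.100 × 3.8907 = 47.078 W.
P_in = P_out/η = 47.078/0.953 = 49.400 W.
I_in = P_in/V_in = 49.400/120 = 0.412 A.

I_in ≈ 0.412 A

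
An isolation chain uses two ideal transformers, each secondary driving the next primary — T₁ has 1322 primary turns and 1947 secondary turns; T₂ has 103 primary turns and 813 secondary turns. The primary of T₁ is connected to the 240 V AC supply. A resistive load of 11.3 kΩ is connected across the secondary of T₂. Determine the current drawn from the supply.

I_supply ≈ 2.87 A

After T₁: V = 240.00 × 1947/1322 = 353.46 V.
After T₂: V = 353.46 × 813/103 = 2790.0 V.
I_load = 2790.0/11300 = 0.24690 A, so P_out = 2790.0 × 0.24690 = 688.84 W.
All ideal ⇒ P_in = P_out, so I_supply = 688.84/240 = 2.87 A.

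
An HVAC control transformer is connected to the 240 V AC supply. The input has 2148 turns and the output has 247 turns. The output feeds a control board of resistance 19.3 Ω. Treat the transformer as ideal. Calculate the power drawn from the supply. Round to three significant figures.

V_out = V_in × N_out/N_in = 240 × 247/2148 = 27.598 V.
I_out = V_out/R = 27.598/19.3 = 1.4299 A.
I_in = I_out × N_out/N_in = 1.4299 × 247/2148 = 0.16443 A.
P = V_in I_in = 240 × 0.16443 = 39.5 W.

P ≈ 39.5 W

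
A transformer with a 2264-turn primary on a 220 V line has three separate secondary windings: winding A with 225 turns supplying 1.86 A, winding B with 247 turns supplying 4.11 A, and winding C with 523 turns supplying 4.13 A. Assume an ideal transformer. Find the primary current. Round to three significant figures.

V_A = 220 × 225/2264 = 21.864 V; V_B = 220 × 247/2264 = 24.002 V; V_C = 220 × 523/2264 = 50.822 V.
P_out = V_A I_A + V_B I_B + V_C I_C = 21.864×1.86 + 24.002×4.11 + 50.822×4.13 = 40.667 + 98.647 + 209.89 = 349.21 W.
Ideal ⇒ P_in = P_out, so I_p = P_out/V_p = 349.21/220 = 1.59 A.

I_p ≈ 1.59 A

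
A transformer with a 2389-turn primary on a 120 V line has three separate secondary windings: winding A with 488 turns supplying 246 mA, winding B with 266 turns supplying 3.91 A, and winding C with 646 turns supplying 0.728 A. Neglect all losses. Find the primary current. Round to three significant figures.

V_A = 120 × 488/2389 = 24.512 V; V_B = 120 × 266/2389 = 13.361 V; V_C = 120 × 646/2389 = 32.449 V.
P_out = V_A I_A + V_B I_B + V_C I_C = 24.512×0.246 + 13.361×3.91 + 32.449×0.728 = 6.0300 + 52.242 + 23.623 = 81.895 W.
Ideal ⇒ P_in = P_out, so I_p = P_out/V_p = 81.895/120 = 0.682 A.

I_p ≈ 0.682 A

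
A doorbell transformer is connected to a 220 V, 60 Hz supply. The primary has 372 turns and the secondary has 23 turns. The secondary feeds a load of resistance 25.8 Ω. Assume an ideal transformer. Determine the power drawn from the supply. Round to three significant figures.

P ≈ 7.17 W

V_s = V_p × N_s/N_p = 220 × 23/372 = 13.602 V.
I_s = V_s/R = 13.602/25.8 = 0.52722 A.
I_p = I_s × N_s/N_p = 0.52722 × 23/372 = 0.032597 A.
P = V_p I_p = 220 × 0.032597 = 7.17 W.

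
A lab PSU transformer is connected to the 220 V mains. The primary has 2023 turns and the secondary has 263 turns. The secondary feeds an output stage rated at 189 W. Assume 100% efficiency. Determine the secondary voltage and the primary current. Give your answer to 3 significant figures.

V_s = V_p × N_s/N_p = 220 × 263/2023 = 28.601 V.
I_s = P/V_s = 189/28.601 = 6.6081 A.
I_p = I_s × N_s/N_p = 6.6081 × 263/2023 = 0.859 A.

V_s ≈ 28.6 V, I_p ≈ 0.859 A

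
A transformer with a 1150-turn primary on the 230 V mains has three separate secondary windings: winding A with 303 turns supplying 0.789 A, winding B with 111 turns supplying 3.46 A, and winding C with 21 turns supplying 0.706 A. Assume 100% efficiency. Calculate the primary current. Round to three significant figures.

V_A = 230 × 303/1150 = 60.600 V; V_B = 230 × 111/1150 = 22.200 V; V_C = 230 × 21/1150 = 4.2000 V.
P_out = V_A I_A + V_B I_B + V_C I_C = 60.600×0.789 + 22.200×3.46 + 4.2000×0.706 = 47.813 + 76.812 + 2.9652 = 127.59 W.
Ideal ⇒ P_in = P_out, so I_p = P_out/V_p = 127.59/230 = 0.555 A.

I_p ≈ 0.555 A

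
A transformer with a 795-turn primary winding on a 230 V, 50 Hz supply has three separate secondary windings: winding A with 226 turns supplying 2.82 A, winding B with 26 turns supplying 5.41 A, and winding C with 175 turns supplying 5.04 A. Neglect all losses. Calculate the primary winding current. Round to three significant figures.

I_p ≈ 2.09 A

V_A = 230 × 226/795 = 65.384 V; V_B = 230 × 26/795 = 7.5220 V; V_C = 230 × 175/795 = 50.629 V.
P_out = V_A I_A + V_B I_B + V_C I_C = 65.384×2.82 + 7.5220×5.41 + 50.629×5.04 = 184.38 + 40.694 + 255.17 = 480.25 W.
Ideal ⇒ P_in = P_out, so I_p = P_out/V_p = 480.25/230 = 2.09 A.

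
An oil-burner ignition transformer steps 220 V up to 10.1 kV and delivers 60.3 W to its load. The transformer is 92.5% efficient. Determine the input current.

I_in ≈ 0.296 A

P_in = P_out/η = 60.3/0.925 = 65.189 W.
I_in = P_in/V_in = 65.189/220 = 0.296 A.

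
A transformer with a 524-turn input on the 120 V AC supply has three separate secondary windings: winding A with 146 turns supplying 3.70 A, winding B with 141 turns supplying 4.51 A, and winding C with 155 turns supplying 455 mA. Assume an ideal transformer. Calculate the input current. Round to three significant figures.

I_in ≈ 2.38 A

V_A = 120 × 146/524 = 33.435 V; V_B = 120 × 141/524 = 32.290 V; V_C = 120 × 155/524 = 35.496 V.
P_out = V_A I_A + V_B I_B + V_C I_C = 33.435×3.70 + 32.290×4.51 + 35.496×0.455 = 123.71 + 145.63 + 16.151 = 285.49 W.
Ideal ⇒ P_in = P_out, so I_in = P_out/V_in = 285.49/120 = 2.38 A.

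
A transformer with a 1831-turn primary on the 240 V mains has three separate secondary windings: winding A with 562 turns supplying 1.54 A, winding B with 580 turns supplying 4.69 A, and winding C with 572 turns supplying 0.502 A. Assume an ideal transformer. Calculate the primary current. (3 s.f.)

V_A = 240 × 562/1831 = 73.665 V; V_B = 240 × 580/1831 = 76.024 V; V_C = 240 × 572/1831 = 74.975 V.
P_out = V_A I_A + V_B I_B + V_C I_C = 73.665×1.54 + 76.024×4.69 + 74.975×0.502 = 113.44 + 356.55 + 37.638 = 507.63 W.
Ideal ⇒ P_in = P_out, so I_p = P_out/V_p = 507.63/240 = 2.12 A.

I_p ≈ 2.12 A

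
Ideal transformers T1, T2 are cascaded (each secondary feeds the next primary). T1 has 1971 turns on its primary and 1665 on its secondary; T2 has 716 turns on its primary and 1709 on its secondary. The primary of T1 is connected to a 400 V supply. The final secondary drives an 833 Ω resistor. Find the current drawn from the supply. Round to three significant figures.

I_supply ≈ 1.95 A

Secondary of T1: V = 400.00 × 1665/1971 = 337.90 V.
Secondary of T2: V = 337.90 × 1709/716 = 806.52 V.
I_load = 806.52/833 = 0.96821 A, so P_out = 806.52 × 0.96821 = 780.89 W.
All ideal ⇒ P_in = P_out, so I_supply = 780.89/400 = 1.95 A.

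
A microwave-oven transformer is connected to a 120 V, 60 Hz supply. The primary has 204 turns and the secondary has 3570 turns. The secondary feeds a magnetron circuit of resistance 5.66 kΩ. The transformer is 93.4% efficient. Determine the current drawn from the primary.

I_p ≈ 6.95 A

V_s = 120 × 3570/204 = 2100.0 V.
I_s = V_s/R = 2100.0/5660 = 0.37102 A.
P_out = V_s I_s = 2100.0 × 0.37102 = 779.15 W.
P_in = P_out/η = 779.15/0.934 = 834.21 W.
I_p = P_in/V_p = 834.21/120 = 6.95 A.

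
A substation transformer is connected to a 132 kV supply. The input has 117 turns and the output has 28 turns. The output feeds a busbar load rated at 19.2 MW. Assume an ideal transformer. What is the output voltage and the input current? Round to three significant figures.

V_out = V_in × N_out/N_in = 132000 × 28/117 = 31590 V.
I_out = P/V_out = 1.92×10^7/31590 = 607.79 A.
I_in = I_out × N_out/N_in = 607.79 × 28/117 = 145 A.

V_out ≈ 31600 V, I_in ≈ 145 A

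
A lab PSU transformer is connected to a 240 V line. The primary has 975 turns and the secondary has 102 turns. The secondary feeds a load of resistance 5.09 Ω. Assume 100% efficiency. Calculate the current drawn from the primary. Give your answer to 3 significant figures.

I_p ≈ 0.516 A

V_s = V_p × N_s/N_p = 240 × 102/975 = 25.108 V.
I_s = V_s/R = 25.108/5.09 = 4.9327 A.
For an ideal transformer I_p N_p = I_s N_s, so I_p = 4.9327 × 102/975 = 0.516 A.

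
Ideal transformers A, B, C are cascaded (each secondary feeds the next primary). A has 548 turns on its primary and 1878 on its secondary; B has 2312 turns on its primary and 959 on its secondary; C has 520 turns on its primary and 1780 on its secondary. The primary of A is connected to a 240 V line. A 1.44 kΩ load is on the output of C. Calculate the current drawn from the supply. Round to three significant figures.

Secondary of A: V = 240.00 × 1878/548 = 822.48 V.
Secondary of B: V = 822.48 × 959/2312 = 341.16 V.
Secondary of C: V = 341.16 × 1780/520 = 1167.8 V.
I_load = 1167.8/1440 = 0.81098 A, so P_out = 1167.8 × 0.81098 = 947.08 W.
All ideal ⇒ P_in = P_out, so I_supply = 947.08/240 = 3.95 A.

I_supply ≈ 3.95 A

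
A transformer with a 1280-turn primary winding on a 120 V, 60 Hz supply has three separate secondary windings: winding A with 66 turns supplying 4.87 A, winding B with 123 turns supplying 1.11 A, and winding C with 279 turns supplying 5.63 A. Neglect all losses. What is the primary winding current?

V_A = 120 × 66/1280 = 6.1875 V; V_B = 120 × 123/1280 = 11.531 V; V_C = 120 × 279/1280 = 26.156 V.
P_out = V_A I_A + V_B I_B + V_C I_C = 6.1875×4.87 + 11.531×1.11 + 26.156×5.63 = 30.133 + 12.800 + 147.26 = 190.19 W.
Ideal ⇒ P_in = P_out, so I_p = P_out/V_p = 190.19/120 = 1.58 A.

I_p ≈ 1.58 A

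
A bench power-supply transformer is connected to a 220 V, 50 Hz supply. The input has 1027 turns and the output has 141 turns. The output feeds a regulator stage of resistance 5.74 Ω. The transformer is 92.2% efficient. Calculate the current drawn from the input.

I_in ≈ 0.784 A

V_out = 220 × 141/1027 = 30.204 V.
I_out = V_out/R = 30.204/5.74 = 5.2621 A.
P_out = V_out I_out = 30.204 × 5.2621 = 158.94 W.
P_in = P_out/η = 158.94/0.922 = 172.39 W.
I_in = P_in/V_in = 172.39/220 = 0.784 A.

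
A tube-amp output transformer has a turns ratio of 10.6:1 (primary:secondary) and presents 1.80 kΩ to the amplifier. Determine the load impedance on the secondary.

Z_s = Z_p/(N_p/N_s)² = 1800/10.6² = 16.0 Ω.

Z_s ≈ 16.0 Ω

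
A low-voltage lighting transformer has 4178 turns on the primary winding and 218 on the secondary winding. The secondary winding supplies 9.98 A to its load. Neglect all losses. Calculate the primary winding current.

I_p ≈ 0.521 A

For an ideal transformer I_p/I_s = N_s/N_p, so I_p = 9.98 × 218/4178 = 0.521 A.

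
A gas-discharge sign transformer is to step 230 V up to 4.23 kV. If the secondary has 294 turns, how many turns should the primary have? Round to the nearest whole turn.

N_p/N_s = V_p/V_s, so N_p = 294 × 230/4230 = 16.0 ≈ 16 turns.

N_p = 16 turns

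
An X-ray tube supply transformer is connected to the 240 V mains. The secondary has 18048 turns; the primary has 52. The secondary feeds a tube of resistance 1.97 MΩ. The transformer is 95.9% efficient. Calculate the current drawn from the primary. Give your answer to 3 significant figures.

I_p ≈ 15.3 A

V_s = 240 × 18048/52 = 83298 V.
I_s = V_s/R = 83298/(1.97×10^6) = 0.042283 A.
P_out = V_s I_s = 83298 × 0.042283 = 3522.1 W.
P_in = P_out/η = 3522.1/0.959 = 3672.7 W.
I_p = P_in/V_p = 3672.7/240 = 15.3 A.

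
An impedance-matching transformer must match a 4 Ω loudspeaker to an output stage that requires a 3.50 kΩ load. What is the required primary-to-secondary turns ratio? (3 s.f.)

Z_p/Z_s = (N_p/N_s)², so N_p/N_s = √(3500/4) = √875 = 29.6.

N_p/N_s ≈ 29.6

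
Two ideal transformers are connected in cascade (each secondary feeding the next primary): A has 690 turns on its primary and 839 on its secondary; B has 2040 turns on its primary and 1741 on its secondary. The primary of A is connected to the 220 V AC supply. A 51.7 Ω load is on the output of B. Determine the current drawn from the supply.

Secondary of A: V = 220.00 × 839/690 = 267.51 V.
Secondary of B: V = 267.51 × 1741/2040 = 228.30 V.
I_load = 228.30/51.7 = 4.4158 A, so P_out = 228.30 × 4.4158 = 1008.1 W.
All ideal ⇒ P_in = P_out, so I_supply = 1008.1/220 = 4.58 A.

I_supply ≈ 4.58 A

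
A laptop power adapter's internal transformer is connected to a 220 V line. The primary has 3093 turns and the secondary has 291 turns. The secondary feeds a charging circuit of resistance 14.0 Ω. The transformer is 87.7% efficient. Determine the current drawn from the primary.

V_s = 220 × 291/3093 = 20.698 V.
I_s = V_s/R = 20.698/14.0 = 1.4785 A.
P_out = V_s I_s = 20.698 × 1.4785 = 30.602 W.
P_in = P_out/η = 30.602/0.877 = 34.893 W.
I_p = P_in/V_p = 34.893/220 = 0.159 A.

I_p ≈ 0.159 A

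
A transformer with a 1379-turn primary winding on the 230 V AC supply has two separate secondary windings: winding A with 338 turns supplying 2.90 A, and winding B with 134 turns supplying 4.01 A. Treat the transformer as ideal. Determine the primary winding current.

I_p ≈ 1.10 A

V_A = 230 × 338/1379 = 56.374 V; V_B = 230 × 134/1379 = 22.350 V.
P_out = V_A I_A + V_B I_B = 56.374×2.90 + 22.350×4.01 = 163.49 + 89.622 = 253.11 W.
Ideal ⇒ P_in = P_out, so I_p = P_out/V_p = 253.11/230 = 1.10 A.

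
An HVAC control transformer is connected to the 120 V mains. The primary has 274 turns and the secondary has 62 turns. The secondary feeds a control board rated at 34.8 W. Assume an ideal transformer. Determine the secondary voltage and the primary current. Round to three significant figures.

V_s ≈ 27.2 V, I_p ≈ 0.290 A

V_s = V_p × N_s/N_p = 120 × 62/274 = 27.153 V.
I_s = P/V_s = 34.8/27.153 = 1.2816 A.
I_p = I_s × N_s/N_p = 1.2816 × 62/274 = 0.290 A.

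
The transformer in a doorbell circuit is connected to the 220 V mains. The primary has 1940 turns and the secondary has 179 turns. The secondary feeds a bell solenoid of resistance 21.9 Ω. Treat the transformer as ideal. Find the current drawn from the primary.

I_p ≈ 0.0855 A

V_s = V_p × N_s/N_p = 220 × 179/1940 = 20.299 V.
I_s = V_s/R = 20.299/21.9 = 0.92689 A.
For an ideal transformer I_p N_p = I_s N_s, so I_p = 0.92689 × 179/1940 = 0.0855 A.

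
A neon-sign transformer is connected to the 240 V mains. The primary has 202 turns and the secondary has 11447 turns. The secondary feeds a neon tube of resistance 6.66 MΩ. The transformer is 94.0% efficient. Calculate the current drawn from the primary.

V_s = 240 × 11447/202 = 13600 V.
I_s = V_s/R = 13600/(6.66×10^6) = 0.0020421 A.
P_out = V_s I_s = 13600 × 0.0020421 = 27.773 W.
P_in = P_out/η = 27.773/0.940 = 29.546 W.
I_p = P_in/V_p = 29.546/240 = 0.123 A.

I_p ≈ 0.123 A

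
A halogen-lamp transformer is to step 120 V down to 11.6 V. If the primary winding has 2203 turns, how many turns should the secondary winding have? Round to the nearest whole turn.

N_s/N_p = V_s/V_p, so N_s = 2203 × 11.6/120 = 213.0 ≈ 213 turns.

N_s = 213 turns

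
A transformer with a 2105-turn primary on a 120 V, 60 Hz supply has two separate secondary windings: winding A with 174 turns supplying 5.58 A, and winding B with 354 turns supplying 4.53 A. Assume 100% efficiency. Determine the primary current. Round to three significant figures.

V_A = 120 × 174/2105 = 9.9192 V; V_B = 120 × 354/2105 = 20.181 V.
P_out = V_A I_A + V_B I_B = 9.9192×5.58 + 20.181×4.53 = 55.349 + 91.418 = 146.77 W.
Ideal ⇒ P_in = P_out, so I_p = P_out/V_p = 146.77/120 = 1.22 A.

I_p ≈ 1.22 A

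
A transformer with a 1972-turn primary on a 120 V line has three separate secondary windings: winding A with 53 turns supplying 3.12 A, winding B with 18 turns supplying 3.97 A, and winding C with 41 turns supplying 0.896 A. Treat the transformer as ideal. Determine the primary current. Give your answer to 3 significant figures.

V_A = 120 × 53/1972 = 3.2252 V; V_B = 120 × 18/1972 = 1.0953 V; V_C = 120 × 41/1972 = 2.4949 V.
P_out = V_A I_A + V_B I_B + V_C I_C = 3.2252×3.12 + 1.0953×3.97 + 2.4949×0.896 = 10.062 + 4.3485 + 2.2355 = 16.646 W.
Ideal ⇒ P_in = P_out, so I_p = P_out/V_p = 16.646/120 = 0.139 A.

I_p ≈ 0.139 A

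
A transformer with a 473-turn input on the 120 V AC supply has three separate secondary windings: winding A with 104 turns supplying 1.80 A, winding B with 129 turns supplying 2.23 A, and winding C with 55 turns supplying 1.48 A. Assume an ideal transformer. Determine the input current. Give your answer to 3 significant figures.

V_A = 120 × 104/473 = 26.385 V; V_B = 120 × 129/473 = 32.727 V; V_C = 120 × 55/473 = 13.953 V.
P_out = V_A I_A + V_B I_B + V_C I_C = 26.385×1.80 + 32.727×2.23 + 13.953×1.48 = 47.493 + 72.982 + 20.651 = 141.13 W.
Ideal ⇒ P_in = P_out, so I_in = P_out/V_in = 141.13/120 = 1.18 A.

I_in ≈ 1.18 A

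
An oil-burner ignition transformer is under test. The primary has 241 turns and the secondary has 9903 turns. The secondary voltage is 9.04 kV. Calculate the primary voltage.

V_p/V_s = N_p/N_s, so V_p = 9040 × 241/9903 = 220 V.

V_p ≈ 220 V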